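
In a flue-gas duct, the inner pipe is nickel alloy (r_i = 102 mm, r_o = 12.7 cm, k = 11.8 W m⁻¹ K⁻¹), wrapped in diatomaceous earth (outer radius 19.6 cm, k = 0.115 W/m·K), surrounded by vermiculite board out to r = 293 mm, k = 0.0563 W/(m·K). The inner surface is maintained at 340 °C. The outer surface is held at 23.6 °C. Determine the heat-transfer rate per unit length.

Treat each layer as a resistance in series:
  R'_nickel alloy = ln(0.127/0.102)/(2πk) = 0.2192/(2π·11.8) = 0.002957 m·K/W
  R'_diatomaceous earth = ln(0.196/0.127)/(2πk) = 0.4339/(2π·0.115) = 0.6005 m·K/W
  R'_vermiculite board = ln(0.293/0.196)/(2πk) = 0.4021/(2π·0.0563) = 1.137 m·K/W
ΣR = 0.002957 + 0.6005 + 1.137 = 1.740 m·K/W
Q' = ΔT/ΣR = (340 °C − 23.6 °C)/1.740 = 182 W/m

Q' = 182 W/m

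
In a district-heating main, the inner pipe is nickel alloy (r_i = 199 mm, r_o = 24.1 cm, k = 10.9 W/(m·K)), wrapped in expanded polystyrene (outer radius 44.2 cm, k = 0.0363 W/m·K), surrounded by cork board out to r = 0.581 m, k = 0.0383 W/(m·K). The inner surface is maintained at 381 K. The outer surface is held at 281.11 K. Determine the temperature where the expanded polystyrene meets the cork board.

T = 311.0 K

Treat each layer as a resistance in series:
  R'_nickel alloy = ln(0.241/0.199)/(2πk) = 0.1915/(2π·10.9) = 0.002796 m·K/W
  R'_expanded polystyrene = ln(0.442/0.241)/(2πk) = 0.6065/(2π·0.0363) = 2.659 m·K/W
  R'_cork board = ln(0.581/0.442)/(2πk) = 0.2734/(2π·0.0383) = 1.136 m·K/W
ΣR = 0.002796 + 2.659 + 1.136 = 3.798 m·K/W
Q' = ΔT/ΣR = (381 K − 281.11 K)/3.798 = 26.30 W/m
From the inner boundary to the expanded polystyrene/cork board interface, ΣR_partial = 2.662 m·K/W.
T_interface = T_in − Q'·ΣR_partial = 381 K − (26.30)(2.662) = 311.0 K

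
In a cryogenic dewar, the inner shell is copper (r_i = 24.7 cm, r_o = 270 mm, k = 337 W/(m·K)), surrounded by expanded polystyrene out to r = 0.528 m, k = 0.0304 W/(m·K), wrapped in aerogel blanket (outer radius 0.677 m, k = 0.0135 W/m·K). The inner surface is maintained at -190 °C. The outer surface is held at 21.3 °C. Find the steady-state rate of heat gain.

Resistance network (inner→outer):
  R_copper = (1/0.247 − 1/0.270)/(4πk) = 0.3449/(4π·337) = 8.144×10^-5 K/W
  R_expanded polystyrene = (1/0.270 − 1/0.528)/(4πk) = 1.810/(4π·0.0304) = 4.737 K/W
  R_aerogel blanket = (1/0.528 − 1/0.677)/(4πk) = 0.4168/(4π·0.0135) = 2.457 K/W
ΣR = 8.144×10^-5 + 4.737 + 2.457 = 7.194 K/W
Q = ΔT/ΣR = (-190 °C − 21.3 °C)/7.194 = -29.4 W
(Negative Q ⇒ heat flows inward; heat gain = 29.4 W.)

Q = 29.4 W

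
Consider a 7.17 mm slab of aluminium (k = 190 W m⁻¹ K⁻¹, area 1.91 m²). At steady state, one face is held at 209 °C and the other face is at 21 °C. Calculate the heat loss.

Q = 9520 kW

Q = kA·ΔT/L = 190 × 1.91 × |209 °C − 21 °C| / 0.00717 = 9.52×10^6 W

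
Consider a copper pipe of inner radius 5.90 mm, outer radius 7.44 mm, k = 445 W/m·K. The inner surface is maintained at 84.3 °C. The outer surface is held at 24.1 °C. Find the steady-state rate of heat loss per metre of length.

Q' = 2πk·ΔT/ln(r₂/r₁) = 2π × 445 × 60.2 / ln(0.00744/0.00590) = 7.26×10^5 W/m

Q' = 726 kW/m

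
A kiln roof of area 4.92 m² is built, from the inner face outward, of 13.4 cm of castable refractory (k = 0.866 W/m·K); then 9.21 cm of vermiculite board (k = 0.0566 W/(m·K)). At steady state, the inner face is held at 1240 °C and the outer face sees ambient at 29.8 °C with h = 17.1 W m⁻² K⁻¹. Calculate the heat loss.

Series thermal resistances, inner to outer:
  R_castable refractory = L/(kA) = 0.134/(0.866·4.92) = 0.03145 K/W
  R_vermiculite board = L/(kA) = 0.0921/(0.0566·4.92) = 0.3307 K/W
  R_conv,out = 1/(hA) = 1/(17.1·4.92) = 0.01189 K/W
ΣR = 0.03145 + 0.3307 + 0.01189 = 0.3740 K/W
Q = ΔT/ΣR = (1240 °C − 29.8 °C)/0.3740 = 3240 W

Q = 3.24 kW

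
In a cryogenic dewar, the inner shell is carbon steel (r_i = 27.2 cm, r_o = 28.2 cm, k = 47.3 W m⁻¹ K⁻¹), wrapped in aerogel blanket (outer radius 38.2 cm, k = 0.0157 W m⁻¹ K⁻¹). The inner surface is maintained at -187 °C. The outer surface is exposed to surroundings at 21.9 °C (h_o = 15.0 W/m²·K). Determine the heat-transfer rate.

Q = 44.1 W

Treat each layer as a resistance in series:
  R_carbon steel = (1/0.272 − 1/0.282)/(4πk) = 0.1304/(4π·47.3) = 2.193×10^-4 K/W
  R_aerogel blanket = (1/0.282 − 1/0.382)/(4πk) = 0.9283/(4π·0.0157) = 4.705 K/W
  R_conv,out = 1/(4πr²h) = 1/(4π·0.382²·15.0) = 0.03636 K/W
ΣR = 2.193×10^-4 + 4.705 + 0.03636 = 4.742 K/W
Q = ΔT/ΣR = (-187 °C − 21.9 °C)/4.742 = -44.1 W
(Negative Q ⇒ heat flows inward; heat gain = 44.1 W.)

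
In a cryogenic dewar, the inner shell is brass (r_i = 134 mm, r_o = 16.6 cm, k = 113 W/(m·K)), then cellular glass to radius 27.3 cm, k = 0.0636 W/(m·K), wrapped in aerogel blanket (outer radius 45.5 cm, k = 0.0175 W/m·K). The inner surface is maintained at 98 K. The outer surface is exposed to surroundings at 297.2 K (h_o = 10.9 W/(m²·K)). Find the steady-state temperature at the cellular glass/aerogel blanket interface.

T = 159 K

Treat each layer as a resistance in series:
  R_brass = (1/0.134 − 1/0.166)/(4πk) = 1.439/(4π·113) = 0.001013 K/W
  R_cellular glass = (1/0.166 − 1/0.273)/(4πk) = 2.361/(4π·0.0636) = 2.954 K/W
  R_aerogel blanket = (1/0.273 − 1/0.455)/(4πk) = 1.465/(4π·0.0175) = 6.663 K/W
  R_conv,out = 1/(4πr²h) = 1/(4π·0.455²·10.9) = 0.03526 K/W
ΣR = 0.001013 + 2.954 + 6.663 + 0.03526 = 9.653 K/W
Q = ΔT/ΣR = (98 K − 297.2 K)/9.653 = -20.64 W
From the inner boundary to the cellular glass/aerogel blanket interface, ΣR_partial = 2.955 K/W.
T_interface = T_in − Q·ΣR_partial = 98 K − (-20.64)(2.955) = 159 K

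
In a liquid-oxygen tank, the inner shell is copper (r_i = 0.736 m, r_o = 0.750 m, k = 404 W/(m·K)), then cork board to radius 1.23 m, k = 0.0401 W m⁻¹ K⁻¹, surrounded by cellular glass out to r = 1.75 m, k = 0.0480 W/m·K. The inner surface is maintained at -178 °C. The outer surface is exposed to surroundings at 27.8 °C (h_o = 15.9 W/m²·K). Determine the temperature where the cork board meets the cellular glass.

Resistance network (inner→outer):
  R_copper = (1/0.736 − 1/0.750)/(4πk) = 0.02536/(4π·404) = 4.996×10^-6 K/W
  R_cork board = (1/0.750 − 1/1.23)/(4πk) = 0.5203/(4π·0.0401) = 1.033 K/W
  R_cellular glass = (1/1.23 − 1/1.75)/(4πk) = 0.2416/(4π·0.0480) = 0.4005 K/W
  R_conv,out = 1/(4πr²h) = 1/(4π·1.75²·15.9) = 0.001634 K/W
ΣR = 4.996×10^-6 + 1.033 + 0.4005 + 0.001634 = 1.435 K/W
Q = ΔT/ΣR = (-178 °C − 27.8 °C)/1.435 = -143.4 W
From the inner boundary to the cork board/cellular glass interface, ΣR_partial = 1.033 K/W.
T_interface = T_in − Q·ΣR_partial = -178 °C − (-143.4)(1.033) = -29.9 °C

T = -29.9 °C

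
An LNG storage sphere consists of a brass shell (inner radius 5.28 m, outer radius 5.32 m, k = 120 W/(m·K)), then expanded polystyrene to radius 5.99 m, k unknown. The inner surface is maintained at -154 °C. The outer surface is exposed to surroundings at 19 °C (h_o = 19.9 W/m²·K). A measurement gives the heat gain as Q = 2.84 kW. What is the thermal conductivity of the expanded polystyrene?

k = 0.0275 W/m·K

ΣR = ΔT/Q = |-154 − 19|/2840 = 0.06092 K/W
Known resistances:
  R_brass = (1/5.28 − 1/5.32)/(4πk) = 0.001424/(4π·120) = 9.443×10^-7 K/W
  R_conv,out = 1/(4πr²h) = 1/(4π·5.99²·19.9) = 1.115×10^-4 K/W
R_expanded polystyrene = ΣR − ΣR_known = 0.06092 − 1.124×10^-4 = 0.06081 K/W
(1/r₁−1/r₂)/(4πk) = 0.06081 ⇒ k = 0.02103/(4π·0.06081) = 0.0275 W/m·K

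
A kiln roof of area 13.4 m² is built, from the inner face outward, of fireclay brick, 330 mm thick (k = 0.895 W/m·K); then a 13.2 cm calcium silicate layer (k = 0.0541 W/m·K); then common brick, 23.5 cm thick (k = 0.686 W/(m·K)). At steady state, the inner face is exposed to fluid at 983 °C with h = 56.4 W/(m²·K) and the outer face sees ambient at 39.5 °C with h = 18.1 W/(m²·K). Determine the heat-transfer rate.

Q = 3.92 kW

Treat each layer as a resistance in series:
  R_conv,in = 1/(hA) = 1/(56.4·13.4) = 0.001323 K/W
  R_fireclay brick = L/(kA) = 0.330/(0.895·13.4) = 0.02752 K/W
  R_calcium silicate = L/(kA) = 0.132/(0.0541·13.4) = 0.1821 K/W
  R_common brick = L/(kA) = 0.235/(0.686·13.4) = 0.02556 K/W
  R_conv,out = 1/(hA) = 1/(18.1·13.4) = 0.004123 K/W
ΣR = 0.001323 + 0.02752 + 0.1821 + 0.02556 + 0.004123 = 0.2406 K/W
Q = ΔT/ΣR = (983 °C − 39.5 °C)/0.2406 = 3920 W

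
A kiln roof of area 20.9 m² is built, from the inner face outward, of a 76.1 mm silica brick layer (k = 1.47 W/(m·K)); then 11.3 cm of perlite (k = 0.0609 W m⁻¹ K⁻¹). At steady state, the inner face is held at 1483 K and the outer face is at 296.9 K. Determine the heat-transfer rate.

Treat each layer as a resistance in series:
  R_silica brick = L/(kA) = 0.0761/(1.47·20.9) = 0.002477 K/W
  R_perlite = L/(kA) = 0.113/(0.0609·20.9) = 0.08878 K/W
ΣR = 0.002477 + 0.08878 = 0.09126 K/W
Q = ΔT/ΣR = (1483 K − 296.9 K)/0.09126 = 13000 W

Q = 13.0 kW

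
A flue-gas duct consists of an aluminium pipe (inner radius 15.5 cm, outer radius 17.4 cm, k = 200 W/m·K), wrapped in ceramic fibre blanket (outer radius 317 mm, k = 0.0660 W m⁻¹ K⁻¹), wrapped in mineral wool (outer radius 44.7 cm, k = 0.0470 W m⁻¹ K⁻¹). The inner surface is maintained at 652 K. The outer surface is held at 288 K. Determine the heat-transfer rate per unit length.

Treat each layer as a resistance in series:
  R'_aluminium = ln(0.174/0.155)/(2πk) = 0.1156/(2π·200) = 9.202×10^-5 m·K/W
  R'_ceramic fibre blanket = ln(0.317/0.174)/(2πk) = 0.5998/(2π·0.0660) = 1.446 m·K/W
  R'_mineral wool = ln(0.447/0.317)/(2πk) = 0.3437/(2π·0.0470) = 1.164 m·K/W
ΣR = 9.202×10^-5 + 1.446 + 1.164 = 2.610 m·K/W
Q' = ΔT/ΣR = (652 K − 288 K)/2.610 = 139 W/m

Q' = 139 W/m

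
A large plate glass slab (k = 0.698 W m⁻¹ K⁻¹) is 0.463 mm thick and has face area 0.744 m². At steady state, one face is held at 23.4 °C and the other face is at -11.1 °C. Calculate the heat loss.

Q = kA·ΔT/L = 0.698 × 0.744 × |23.4 °C − -11.1 °C| / 4.63×10^-4 = 38700 W

Q = 38.7 kW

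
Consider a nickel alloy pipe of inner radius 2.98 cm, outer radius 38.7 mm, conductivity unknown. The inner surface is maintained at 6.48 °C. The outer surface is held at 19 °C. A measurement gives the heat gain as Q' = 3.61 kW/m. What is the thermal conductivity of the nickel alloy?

k = 12.0 W/m·K

ΣR = ΔT/Q' = |6.48 − 19|/3610 = 0.003468 m·K/W
ln(r₂/r₁)/(2πk) = 0.003468 ⇒ k = 0.2613/(2π·0.003468) = 12.0 W/m·K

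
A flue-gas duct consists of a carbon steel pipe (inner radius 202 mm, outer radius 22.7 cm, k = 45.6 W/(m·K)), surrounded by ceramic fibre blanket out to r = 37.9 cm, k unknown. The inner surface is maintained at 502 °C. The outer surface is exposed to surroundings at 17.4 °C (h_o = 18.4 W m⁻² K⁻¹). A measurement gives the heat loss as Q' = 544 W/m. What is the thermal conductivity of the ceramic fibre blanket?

k = 0.0940 W/m·K

ΣR = ΔT/Q' = |502 − 17.4|/544 = 0.8908 m·K/W
Known resistances:
  R'_carbon steel = ln(0.227/0.202)/(2πk) = 0.1167/(2π·45.6) = 4.072×10^-4 m·K/W
  R'_conv,out = 1/(2πr h) = 1/(2π·0.379·18.4) = 0.02282 m·K/W
R_ceramic fibre blanket = ΣR − ΣR_known = 0.8908 − 0.02323 = 0.8676 m·K/W
ln(r₂/r₁)/(2πk) = 0.8676 ⇒ k = 0.5126/(2π·0.8676) = 0.0940 W/m·K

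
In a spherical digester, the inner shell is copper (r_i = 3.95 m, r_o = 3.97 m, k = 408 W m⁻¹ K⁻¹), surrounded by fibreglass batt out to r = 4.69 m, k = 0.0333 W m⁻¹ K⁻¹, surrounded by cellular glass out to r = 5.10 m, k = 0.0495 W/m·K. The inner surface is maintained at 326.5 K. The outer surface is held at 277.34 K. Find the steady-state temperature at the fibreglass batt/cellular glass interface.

T = 288.6 K

Resistance network (inner→outer):
  R_copper = (1/3.95 − 1/3.97)/(4πk) = 0.001275/(4π·408) = 2.488×10^-7 K/W
  R_fibreglass batt = (1/3.97 − 1/4.69)/(4πk) = 0.03867/(4π·0.0333) = 0.09241 K/W
  R_cellular glass = (1/4.69 − 1/5.10)/(4πk) = 0.01714/(4π·0.0495) = 0.02756 K/W
ΣR = 2.488×10^-7 + 0.09241 + 0.02756 = 0.1200 K/W
Q = ΔT/ΣR = (326.5 K − 277.34 K)/0.1200 = 409.7 W
From the inner boundary to the fibreglass batt/cellular glass interface, ΣR_partial = 0.09241 K/W.
T_interface = T_in − Q·ΣR_partial = 326.5 K − (409.7)(0.09241) = 288.6 K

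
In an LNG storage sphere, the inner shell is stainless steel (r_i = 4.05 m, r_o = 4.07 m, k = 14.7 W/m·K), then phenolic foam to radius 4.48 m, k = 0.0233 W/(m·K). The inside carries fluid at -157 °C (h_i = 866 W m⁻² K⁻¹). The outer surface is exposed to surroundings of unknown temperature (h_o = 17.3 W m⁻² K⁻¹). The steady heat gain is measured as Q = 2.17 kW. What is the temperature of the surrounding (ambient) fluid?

T_out = 10.2 °C

Sum the resistances:
  R_conv,in = 1/(4πr²h) = 1/(4π·4.05²·866) = 5.602×10^-6 K/W
  R_stainless steel = (1/4.05 − 1/4.07)/(4πk) = 0.001213/(4π·14.7) = 6.568×10^-6 K/W
  R_phenolic foam = (1/4.07 − 1/4.48)/(4πk) = 0.02249/(4π·0.0233) = 0.07680 K/W
  R_conv,out = 1/(4πr²h) = 1/(4π·4.48²·17.3) = 2.292×10^-4 K/W
ΣR = 0.07704 K/W
ΔT = Q·ΣR = 2170 × 0.07704 = 167.2 K
Heat flows inward, so T_out = T_in + ΔT = -157 + 167.2 = 10.2 °C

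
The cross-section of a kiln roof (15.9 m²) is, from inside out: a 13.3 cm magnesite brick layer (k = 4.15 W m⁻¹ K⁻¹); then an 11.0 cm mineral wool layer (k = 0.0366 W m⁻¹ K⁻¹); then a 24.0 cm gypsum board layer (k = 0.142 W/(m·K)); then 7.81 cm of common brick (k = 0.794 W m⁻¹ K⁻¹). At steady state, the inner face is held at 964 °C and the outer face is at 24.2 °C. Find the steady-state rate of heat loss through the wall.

Q = 3.10 kW

Series thermal resistances, inner to outer:
  R_magnesite brick = L/(kA) = 0.133/(4.15·15.9) = 0.002016 K/W
  R_mineral wool = L/(kA) = 0.110/(0.0366·15.9) = 0.1890 K/W
  R_gypsum board = L/(kA) = 0.240/(0.142·15.9) = 0.1063 K/W
  R_common brick = L/(kA) = 0.0781/(0.794·15.9) = 0.006186 K/W
ΣR = 0.002016 + 0.1890 + 0.1063 + 0.006186 = 0.3035 K/W
Q = ΔT/ΣR = (964 °C − 24.2 °C)/0.3035 = 3100 W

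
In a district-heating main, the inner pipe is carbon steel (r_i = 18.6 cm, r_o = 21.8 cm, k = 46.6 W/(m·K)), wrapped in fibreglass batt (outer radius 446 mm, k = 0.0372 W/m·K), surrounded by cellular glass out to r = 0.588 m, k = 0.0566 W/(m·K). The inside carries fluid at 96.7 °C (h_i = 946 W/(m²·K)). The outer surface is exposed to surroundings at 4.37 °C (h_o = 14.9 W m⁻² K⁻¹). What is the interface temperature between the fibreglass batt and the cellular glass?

T = 23.4 °C

Treat each layer as a resistance in series:
  R'_conv,in = 1/(2πr h) = 1/(2π·0.186·946) = 9.045×10^-4 m·K/W
  R'_carbon steel = ln(0.218/0.186)/(2πk) = 0.1587/(2π·46.6) = 5.422×10^-4 m·K/W
  R'_fibreglass batt = ln(0.446/0.218)/(2πk) = 0.7158/(2π·0.0372) = 3.063 m·K/W
  R'_cellular glass = ln(0.588/0.446)/(2πk) = 0.2764/(2π·0.0566) = 0.7772 m·K/W
  R'_conv,out = 1/(2πr h) = 1/(2π·0.588·14.9) = 0.01817 m·K/W
ΣR = 9.045×10^-4 + 5.422×10^-4 + 3.063 + 0.7772 + 0.01817 = 3.860 m·K/W
Q' = ΔT/ΣR = (96.7 °C − 4.37 °C)/3.860 = 23.92 W/m
From the inner boundary to the fibreglass batt/cellular glass interface, ΣR_partial = 3.064 m·K/W.
T_interface = T_in − Q'·ΣR_partial = 96.7 °C − (23.92)(3.064) = 23.4 °C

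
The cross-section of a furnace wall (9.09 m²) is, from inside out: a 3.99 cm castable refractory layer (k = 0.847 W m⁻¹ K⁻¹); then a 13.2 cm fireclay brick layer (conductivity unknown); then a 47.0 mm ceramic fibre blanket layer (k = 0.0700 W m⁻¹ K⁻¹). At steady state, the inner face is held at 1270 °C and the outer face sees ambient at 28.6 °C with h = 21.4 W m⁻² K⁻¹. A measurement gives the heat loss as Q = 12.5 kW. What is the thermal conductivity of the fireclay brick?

k = 0.960 W/m·K

ΣR = ΔT/Q = |1270 − 28.6|/12500 = 0.09931 K/W
Known resistances:
  R_castable refractory = L/(kA) = 0.0399/(0.847·9.09) = 0.005182 K/W
  R_ceramic fibre blanket = L/(kA) = 0.0470/(0.0700·9.09) = 0.07386 K/W
  R_conv,out = 1/(hA) = 1/(21.4·9.09) = 0.005141 K/W
R_fireclay brick = ΣR − ΣR_known = 0.09931 − 0.08418 = 0.01513 K/W
L/(kA) = 0.01513 ⇒ k = 0.132/(0.01513·9.09) = 0.960 W/m·K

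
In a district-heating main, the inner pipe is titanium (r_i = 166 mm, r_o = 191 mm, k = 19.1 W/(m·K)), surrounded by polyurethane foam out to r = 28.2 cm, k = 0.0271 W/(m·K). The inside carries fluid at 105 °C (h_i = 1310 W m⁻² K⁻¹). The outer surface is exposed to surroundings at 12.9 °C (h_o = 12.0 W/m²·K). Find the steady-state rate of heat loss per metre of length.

Series thermal resistances, inner to outer:
  R'_conv,in = 1/(2πr h) = 1/(2π·0.166·1310) = 7.319×10^-4 m·K/W
  R'_titanium = ln(0.191/0.166)/(2πk) = 0.1403/(2π·19.1) = 0.001169 m·K/W
  R'_polyurethane foam = ln(0.282/0.191)/(2πk) = 0.3896/(2π·0.0271) = 2.288 m·K/W
  R'_conv,out = 1/(2πr h) = 1/(2π·0.282·12.0) = 0.04703 m·K/W
ΣR = 7.319×10^-4 + 0.001169 + 2.288 + 0.04703 = 2.337 m·K/W
Q' = ΔT/ΣR = (105 °C − 12.9 °C)/2.337 = 39.4 W/m

Q' = 39.4 W/m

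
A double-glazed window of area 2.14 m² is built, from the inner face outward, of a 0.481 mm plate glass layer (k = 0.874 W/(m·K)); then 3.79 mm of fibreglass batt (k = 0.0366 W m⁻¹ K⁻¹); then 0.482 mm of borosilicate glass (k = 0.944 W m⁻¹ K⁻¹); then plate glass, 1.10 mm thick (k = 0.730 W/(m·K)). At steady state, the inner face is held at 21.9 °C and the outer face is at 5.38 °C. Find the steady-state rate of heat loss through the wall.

Treat each layer as a resistance in series:
  R_plate glass = L/(kA) = 4.81×10^-4/(0.874·2.14) = 2.572×10^-4 K/W
  R_fibreglass batt = L/(kA) = 0.00379/(0.0366·2.14) = 0.04839 K/W
  R_borosilicate glass = L/(kA) = 4.82×10^-4/(0.944·2.14) = 2.386×10^-4 K/W
  R_plate glass = L/(kA) = 0.00110/(0.730·2.14) = 7.041×10^-4 K/W
ΣR = 2.572×10^-4 + 0.04839 + 2.386×10^-4 + 7.041×10^-4 = 0.04959 K/W
Q = ΔT/ΣR = (21.9 °C − 5.38 °C)/0.04959 = 333 W

Q = 333 W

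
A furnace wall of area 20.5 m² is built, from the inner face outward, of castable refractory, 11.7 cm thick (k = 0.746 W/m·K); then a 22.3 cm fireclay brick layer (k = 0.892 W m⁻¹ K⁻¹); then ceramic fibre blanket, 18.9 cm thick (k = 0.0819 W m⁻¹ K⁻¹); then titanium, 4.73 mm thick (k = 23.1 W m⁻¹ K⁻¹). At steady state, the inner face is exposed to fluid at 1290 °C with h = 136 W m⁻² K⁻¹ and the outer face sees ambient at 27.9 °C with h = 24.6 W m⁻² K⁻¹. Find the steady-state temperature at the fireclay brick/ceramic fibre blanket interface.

Series thermal resistances, inner to outer:
  R_conv,in = 1/(hA) = 1/(136·20.5) = 3.587×10^-4 K/W
  R_castable refractory = L/(kA) = 0.117/(0.746·20.5) = 0.007651 K/W
  R_fireclay brick = L/(kA) = 0.223/(0.892·20.5) = 0.01220 K/W
  R_ceramic fibre blanket = L/(kA) = 0.189/(0.0819·20.5) = 0.1126 K/W
  R_titanium = L/(kA) = 0.00473/(23.1·20.5) = 9.988×10^-6 K/W
  R_conv,out = 1/(hA) = 1/(24.6·20.5) = 0.001983 K/W
ΣR = 3.587×10^-4 + 0.007651 + 0.01220 + 0.1126 + 9.988×10^-6 + 0.001983 = 0.1348 K/W
Q = ΔT/ΣR = (1290 °C − 27.9 °C)/0.1348 = 9363 W
From the inner boundary to the fireclay brick/ceramic fibre blanket interface, ΣR_partial = 0.02021 K/W.
T_interface = T_in − Q·ΣR_partial = 1290 °C − (9363)(0.02021) = 1101 °C

T = 1101 °C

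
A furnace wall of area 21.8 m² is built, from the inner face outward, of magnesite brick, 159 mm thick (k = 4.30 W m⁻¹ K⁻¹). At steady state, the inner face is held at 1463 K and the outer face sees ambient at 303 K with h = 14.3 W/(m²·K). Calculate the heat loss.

Q = 237 kW

Resistance network (inner→outer):
  R_magnesite brick = L/(kA) = 0.159/(4.30·21.8) = 0.001696 K/W
  R_conv,out = 1/(hA) = 1/(14.3·21.8) = 0.003208 K/W
ΣR = 0.001696 + 0.003208 = 0.004904 K/W
Q = ΔT/ΣR = (1463 K − 303 K)/0.004904 = 2.37×10^5 W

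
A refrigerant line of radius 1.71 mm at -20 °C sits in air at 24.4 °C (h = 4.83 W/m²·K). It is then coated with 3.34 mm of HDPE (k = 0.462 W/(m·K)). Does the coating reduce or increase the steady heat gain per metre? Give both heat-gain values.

Critical radius for a cylinder: r_cr = k/h = 0.0957 m = 9.57 cm.
Outer radius after coating: r₂ = 0.00171 + 0.00334 = 0.00505 m.
Since r₁ < r_cr and r₂ ≤ r_cr, the coating moves toward the maximum at r_cr — heat gain rises.
Bare: R = 1/(2πr₁h) = 19.27 m·K/W; Q = 44.4/19.27 = 2.30 W/m.
Coated: R = R_cond + R_conv = 6.898 m·K/W; Q = 44.4/6.898 = 6.44 W/m.

increases: 2.30 → 6.44 W/m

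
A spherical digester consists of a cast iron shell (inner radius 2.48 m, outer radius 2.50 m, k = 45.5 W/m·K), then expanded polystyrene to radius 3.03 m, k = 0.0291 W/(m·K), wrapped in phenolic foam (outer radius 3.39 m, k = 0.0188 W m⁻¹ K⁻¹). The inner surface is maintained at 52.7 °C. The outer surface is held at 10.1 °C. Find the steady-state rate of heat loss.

Treat each layer as a resistance in series:
  R_cast iron = (1/2.48 − 1/2.50)/(4πk) = 0.003226/(4π·45.5) = 5.642×10^-6 K/W
  R_expanded polystyrene = (1/2.50 − 1/3.03)/(4πk) = 0.06997/(4π·0.0291) = 0.1913 K/W
  R_phenolic foam = (1/3.03 − 1/3.39)/(4πk) = 0.03505/(4π·0.0188) = 0.1484 K/W
ΣR = 5.642×10^-6 + 0.1913 + 0.1484 = 0.3397 K/W
Q = ΔT/ΣR = (52.7 °C − 10.1 °C)/0.3397 = 125 W

Q = 125 W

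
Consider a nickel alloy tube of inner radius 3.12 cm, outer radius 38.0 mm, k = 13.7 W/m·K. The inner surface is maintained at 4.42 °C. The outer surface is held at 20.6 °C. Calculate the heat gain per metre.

Q' = 2πk·ΔT/ln(r₂/r₁) = 2π × 13.7 × 16.18 / ln(0.0380/0.0312) = 7060 W/m

Q' = 7060 W/m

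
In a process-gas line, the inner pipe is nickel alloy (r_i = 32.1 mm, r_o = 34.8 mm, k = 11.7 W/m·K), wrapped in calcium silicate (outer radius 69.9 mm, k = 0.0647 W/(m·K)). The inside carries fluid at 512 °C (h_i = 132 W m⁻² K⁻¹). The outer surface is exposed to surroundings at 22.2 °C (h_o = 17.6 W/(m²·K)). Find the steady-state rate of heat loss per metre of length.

Q' = 260 W/m

Series thermal resistances, inner to outer:
  R'_conv,in = 1/(2πr h) = 1/(2π·0.0321·132) = 0.03756 m·K/W
  R'_nickel alloy = ln(0.0348/0.0321)/(2πk) = 0.08076/(2π·11.7) = 0.001099 m·K/W
  R'_calcium silicate = ln(0.0699/0.0348)/(2πk) = 0.6974/(2π·0.0647) = 1.716 m·K/W
  R'_conv,out = 1/(2πr h) = 1/(2π·0.0699·17.6) = 0.1294 m·K/W
ΣR = 0.03756 + 0.001099 + 1.716 + 0.1294 = 1.884 m·K/W
Q' = ΔT/ΣR = (512 °C − 22.2 °C)/1.884 = 260 W/m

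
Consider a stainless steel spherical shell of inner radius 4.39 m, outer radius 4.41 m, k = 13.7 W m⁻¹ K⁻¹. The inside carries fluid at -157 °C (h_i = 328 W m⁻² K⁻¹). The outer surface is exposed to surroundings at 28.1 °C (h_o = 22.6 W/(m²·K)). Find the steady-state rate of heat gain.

Resistance network (inner→outer):
  R_conv,in = 1/(4πr²h) = 1/(4π·4.39²·328) = 1.259×10^-5 K/W
  R_stainless steel = (1/4.39 − 1/4.41)/(4πk) = 0.001033/(4π·13.7) = 6.001×10^-6 K/W
  R_conv,out = 1/(4πr²h) = 1/(4π·4.41²·22.6) = 1.811×10^-4 K/W
ΣR = 1.259×10^-5 + 6.001×10^-6 + 1.811×10^-4 = 1.997×10^-4 K/W
Q = ΔT/ΣR = (-157 °C − 28.1 °C)/1.997×10^-4 = -9.27×10^5 W
(Negative Q ⇒ heat flows inward; heat gain = 9.27×10^5 W.)

Q = 927 kW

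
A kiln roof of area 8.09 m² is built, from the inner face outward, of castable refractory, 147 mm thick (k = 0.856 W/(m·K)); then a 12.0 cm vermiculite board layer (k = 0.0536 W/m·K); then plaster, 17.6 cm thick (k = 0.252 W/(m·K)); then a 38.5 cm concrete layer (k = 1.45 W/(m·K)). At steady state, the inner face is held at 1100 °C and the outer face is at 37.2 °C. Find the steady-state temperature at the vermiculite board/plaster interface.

T = 341 °C

Series thermal resistances, inner to outer:
  R_castable refractory = L/(kA) = 0.147/(0.856·8.09) = 0.02123 K/W
  R_vermiculite board = L/(kA) = 0.120/(0.0536·8.09) = 0.2767 K/W
  R_plaster = L/(kA) = 0.176/(0.252·8.09) = 0.08633 K/W
  R_concrete = L/(kA) = 0.385/(1.45·8.09) = 0.03282 K/W
ΣR = 0.02123 + 0.2767 + 0.08633 + 0.03282 = 0.4171 K/W
Q = ΔT/ΣR = (1100 °C − 37.2 °C)/0.4171 = 2548 W
From the inner boundary to the vermiculite board/plaster interface, ΣR_partial = 0.2979 K/W.
T_interface = T_in − Q·ΣR_partial = 1100 °C − (2548)(0.2979) = 341 °C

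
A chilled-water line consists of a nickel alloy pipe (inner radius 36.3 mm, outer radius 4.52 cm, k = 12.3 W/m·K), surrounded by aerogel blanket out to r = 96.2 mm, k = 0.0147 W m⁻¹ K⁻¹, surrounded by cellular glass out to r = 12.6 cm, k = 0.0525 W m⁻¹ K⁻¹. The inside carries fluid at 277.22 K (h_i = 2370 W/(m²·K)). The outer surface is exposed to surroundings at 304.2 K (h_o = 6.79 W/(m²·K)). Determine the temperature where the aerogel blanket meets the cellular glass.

Treat each layer as a resistance in series:
  R'_conv,in = 1/(2πr h) = 1/(2π·0.0363·2370) = 0.001850 m·K/W
  R'_nickel alloy = ln(0.0452/0.0363)/(2πk) = 0.2193/(2π·12.3) = 0.002837 m·K/W
  R'_aerogel blanket = ln(0.0962/0.0452)/(2πk) = 0.7553/(2π·0.0147) = 8.178 m·K/W
  R'_cellular glass = ln(0.126/0.0962)/(2πk) = 0.2699/(2π·0.0525) = 0.8181 m·K/W
  R'_conv,out = 1/(2πr h) = 1/(2π·0.126·6.79) = 0.1860 m·K/W
ΣR = 0.001850 + 0.002837 + 8.178 + 0.8181 + 0.1860 = 9.187 m·K/W
Q' = ΔT/ΣR = (277.22 K − 304.2 K)/9.187 = -2.937 W/m
From the inner boundary to the aerogel blanket/cellular glass interface, ΣR_partial = 8.183 m·K/W.
T_interface = T_in − Q'·ΣR_partial = 277.22 K − (-2.937)(8.183) = 301.3 K

T = 301.3 K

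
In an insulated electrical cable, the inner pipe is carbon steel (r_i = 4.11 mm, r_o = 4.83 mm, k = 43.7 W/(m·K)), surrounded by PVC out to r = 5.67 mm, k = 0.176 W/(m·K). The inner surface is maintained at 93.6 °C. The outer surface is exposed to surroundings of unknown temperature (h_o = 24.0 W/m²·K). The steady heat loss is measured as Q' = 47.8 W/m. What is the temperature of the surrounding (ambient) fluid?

T_out = 30.7 °C

Series resistances:
  R'_carbon steel = ln(0.00483/0.00411)/(2πk) = 0.1614/(2π·43.7) = 5.879×10^-4 m·K/W
  R'_PVC = ln(0.00567/0.00483)/(2πk) = 0.1603/(2π·0.176) = 0.1450 m·K/W
  R'_conv,out = 1/(2πr h) = 1/(2π·0.00567·24.0) = 1.170 m·K/W
ΣR = 1.315 m·K/W
ΔT = Q'·ΣR = 47.8 × 1.315 = 62.86 K
Heat flows outward, so T_out = T_in − ΔT = 93.6 − 62.86 = 30.7 °C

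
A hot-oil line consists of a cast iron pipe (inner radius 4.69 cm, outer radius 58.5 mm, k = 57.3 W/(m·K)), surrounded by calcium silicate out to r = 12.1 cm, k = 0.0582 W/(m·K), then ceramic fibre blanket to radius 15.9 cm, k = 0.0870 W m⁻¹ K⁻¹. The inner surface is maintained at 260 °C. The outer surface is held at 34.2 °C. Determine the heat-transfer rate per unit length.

Q' = 90.8 W/m

Series thermal resistances, inner to outer:
  R'_cast iron = ln(0.0585/0.0469)/(2πk) = 0.2210/(2π·57.3) = 6.139×10^-4 m·K/W
  R'_calcium silicate = ln(0.121/0.0585)/(2πk) = 0.7268/(2π·0.0582) = 1.987 m·K/W
  R'_ceramic fibre blanket = ln(0.159/0.121)/(2πk) = 0.2731/(2π·0.0870) = 0.4996 m·K/W
ΣR = 6.139×10^-4 + 1.987 + 0.4996 = 2.487 m·K/W
Q' = ΔT/ΣR = (260 °C − 34.2 °C)/2.487 = 90.8 W/m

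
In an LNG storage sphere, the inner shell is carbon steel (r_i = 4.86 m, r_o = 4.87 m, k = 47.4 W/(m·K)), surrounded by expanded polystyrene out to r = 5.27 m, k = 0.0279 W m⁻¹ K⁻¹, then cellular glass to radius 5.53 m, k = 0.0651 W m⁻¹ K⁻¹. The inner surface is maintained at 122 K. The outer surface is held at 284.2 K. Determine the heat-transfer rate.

Q = 2.93 kW

Treat each layer as a resistance in series:
  R_carbon steel = (1/4.86 − 1/4.87)/(4πk) = 4.225×10^-4/(4π·47.4) = 7.093×10^-7 K/W
  R_expanded polystyrene = (1/4.87 − 1/5.27)/(4πk) = 0.01559/(4π·0.0279) = 0.04445 K/W
  R_cellular glass = (1/5.27 − 1/5.53)/(4πk) = 0.008921/(4π·0.0651) = 0.01091 K/W
ΣR = 7.093×10^-7 + 0.04445 + 0.01091 = 0.05536 K/W
Q = ΔT/ΣR = (122 K − 284.2 K)/0.05536 = -2930 W
(Negative Q ⇒ heat flows inward; heat gain = 2930 W.)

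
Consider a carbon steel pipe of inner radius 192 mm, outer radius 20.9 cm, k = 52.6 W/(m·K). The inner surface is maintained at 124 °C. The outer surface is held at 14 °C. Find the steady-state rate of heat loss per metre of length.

Q' = 429 kW/m

Q' = 2πk·ΔT/ln(r₂/r₁) = 2π × 52.6 × 110 / ln(0.209/0.192) = 4.29×10^5 W/m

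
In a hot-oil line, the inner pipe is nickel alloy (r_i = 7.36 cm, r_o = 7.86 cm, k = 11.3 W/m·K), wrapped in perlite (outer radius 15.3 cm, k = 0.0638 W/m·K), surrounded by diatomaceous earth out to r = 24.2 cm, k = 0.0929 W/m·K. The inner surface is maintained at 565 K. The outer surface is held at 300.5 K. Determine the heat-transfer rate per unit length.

Q' = 108 W/m

Treat each layer as a resistance in series:
  R'_nickel alloy = ln(0.0786/0.0736)/(2πk) = 0.06573/(2π·11.3) = 9.257×10^-4 m·K/W
  R'_perlite = ln(0.153/0.0786)/(2πk) = 0.6661/(2π·0.0638) = 1.662 m·K/W
  R'_diatomaceous earth = ln(0.242/0.153)/(2πk) = 0.4585/(2π·0.0929) = 0.7855 m·K/W
ΣR = 9.257×10^-4 + 1.662 + 0.7855 = 2.448 m·K/W
Q' = ΔT/ΣR = (565 K − 300.5 K)/2.448 = 108 W/m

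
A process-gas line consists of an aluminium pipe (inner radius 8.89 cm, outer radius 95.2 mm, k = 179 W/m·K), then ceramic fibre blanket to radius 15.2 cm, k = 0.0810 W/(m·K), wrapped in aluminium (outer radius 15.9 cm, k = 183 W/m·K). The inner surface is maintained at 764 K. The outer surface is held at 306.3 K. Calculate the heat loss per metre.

Q' = 498 W/m

Treat each layer as a resistance in series:
  R'_aluminium = ln(0.0952/0.0889)/(2πk) = 0.06847/(2π·179) = 6.088×10^-5 m·K/W
  R'_ceramic fibre blanket = ln(0.152/0.0952)/(2πk) = 0.4679/(2π·0.0810) = 0.9194 m·K/W
  R'_aluminium = ln(0.159/0.152)/(2πk) = 0.04502/(2π·183) = 3.916×10^-5 m·K/W
ΣR = 6.088×10^-5 + 0.9194 + 3.916×10^-5 = 0.9195 m·K/W
Q' = ΔT/ΣR = (764 K − 306.3 K)/0.9195 = 498 W/m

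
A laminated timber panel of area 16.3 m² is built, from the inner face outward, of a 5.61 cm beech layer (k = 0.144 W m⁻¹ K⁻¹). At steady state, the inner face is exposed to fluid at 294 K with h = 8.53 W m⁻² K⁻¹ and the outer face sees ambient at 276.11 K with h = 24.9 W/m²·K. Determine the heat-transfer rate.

Q = 533 W

Resistance network (inner→outer):
  R_conv,in = 1/(hA) = 1/(8.53·16.3) = 0.007192 K/W
  R_beech = L/(kA) = 0.0561/(0.144·16.3) = 0.02390 K/W
  R_conv,out = 1/(hA) = 1/(24.9·16.3) = 0.002464 K/W
ΣR = 0.007192 + 0.02390 + 0.002464 = 0.03356 K/W
Q = ΔT/ΣR = (294 K − 276.11 K)/0.03356 = 533 W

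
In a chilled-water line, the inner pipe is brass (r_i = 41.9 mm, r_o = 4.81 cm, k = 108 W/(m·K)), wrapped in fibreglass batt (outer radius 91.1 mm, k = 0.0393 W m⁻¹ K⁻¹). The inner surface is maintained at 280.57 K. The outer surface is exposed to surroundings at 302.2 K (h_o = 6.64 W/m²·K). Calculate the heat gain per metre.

Q' = 7.59 W/m

Series thermal resistances, inner to outer:
  R'_brass = ln(0.0481/0.0419)/(2πk) = 0.1380/(2π·108) = 2.034×10^-4 m·K/W
  R'_fibreglass batt = ln(0.0911/0.0481)/(2πk) = 0.6387/(2π·0.0393) = 2.586 m·K/W
  R'_conv,out = 1/(2πr h) = 1/(2π·0.0911·6.64) = 0.2631 m·K/W
ΣR = 2.034×10^-4 + 2.586 + 0.2631 = 2.849 m·K/W
Q' = ΔT/ΣR = (280.57 K − 302.2 K)/2.849 = -7.59 W/m
(Negative Q' ⇒ heat flows inward; heat gain = 7.59 W/m.)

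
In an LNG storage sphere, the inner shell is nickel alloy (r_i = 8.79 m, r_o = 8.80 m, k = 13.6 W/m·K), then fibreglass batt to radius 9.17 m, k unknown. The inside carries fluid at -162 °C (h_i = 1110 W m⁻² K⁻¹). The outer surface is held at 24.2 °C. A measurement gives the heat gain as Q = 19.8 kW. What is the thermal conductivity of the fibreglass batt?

k = 0.0388 W/m·K

ΣR = ΔT/Q = |-162 − 24.2|/19800 = 0.009404 K/W
Known resistances:
  R_conv,in = 1/(4πr²h) = 1/(4π·8.79²·1110) = 9.279×10^-7 K/W
  R_nickel alloy = (1/8.79 − 1/8.80)/(4πk) = 1.293×10^-4/(4π·13.6) = 7.564×10^-7 K/W
R_fibreglass batt = ΣR − ΣR_known = 0.009404 − 1.684×10^-6 = 0.009402 K/W
(1/r₁−1/r₂)/(4πk) = 0.009402 ⇒ k = 0.004585/(4π·0.009402) = 0.0388 W/m·K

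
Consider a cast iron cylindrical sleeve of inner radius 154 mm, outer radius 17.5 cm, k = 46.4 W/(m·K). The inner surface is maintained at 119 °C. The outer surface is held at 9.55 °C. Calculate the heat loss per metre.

Q' = 250 kW/m

Q' = 2πk·ΔT/ln(r₂/r₁) = 2π × 46.4 × 109.45 / ln(0.175/0.154) = 2.50×10^5 W/m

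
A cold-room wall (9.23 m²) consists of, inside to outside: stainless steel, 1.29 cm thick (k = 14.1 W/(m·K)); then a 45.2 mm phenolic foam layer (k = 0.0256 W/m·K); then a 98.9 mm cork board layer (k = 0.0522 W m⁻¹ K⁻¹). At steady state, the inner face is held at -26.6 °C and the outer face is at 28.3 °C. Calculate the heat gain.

Q = 138 W

Series thermal resistances, inner to outer:
  R_stainless steel = L/(kA) = 0.0129/(14.1·9.23) = 9.912×10^-5 K/W
  R_phenolic foam = L/(kA) = 0.0452/(0.0256·9.23) = 0.1913 K/W
  R_cork board = L/(kA) = 0.0989/(0.0522·9.23) = 0.2053 K/W
ΣR = 9.912×10^-5 + 0.1913 + 0.2053 = 0.3967 K/W
Q = ΔT/ΣR = (-26.6 °C − 28.3 °C)/0.3967 = -138 W
(Negative Q ⇒ heat flows inward; heat gain = 138 W.)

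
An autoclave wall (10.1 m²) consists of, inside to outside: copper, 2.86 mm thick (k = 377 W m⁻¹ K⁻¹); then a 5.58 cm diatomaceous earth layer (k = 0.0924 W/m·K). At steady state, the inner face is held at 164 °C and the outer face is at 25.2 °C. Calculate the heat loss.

Series thermal resistances, inner to outer:
  R_copper = L/(kA) = 0.00286/(377·10.1) = 7.511×10^-7 K/W
  R_diatomaceous earth = L/(kA) = 0.0558/(0.0924·10.1) = 0.05979 K/W
ΣR = 7.511×10^-7 + 0.05979 = 0.05979 K/W
Q = ΔT/ΣR = (164 °C − 25.2 °C)/0.05979 = 2320 W

Q = 2320 W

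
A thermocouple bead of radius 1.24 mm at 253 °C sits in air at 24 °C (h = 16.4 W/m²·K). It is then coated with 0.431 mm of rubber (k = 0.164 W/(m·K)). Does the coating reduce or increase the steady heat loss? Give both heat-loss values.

Critical radius for a sphere: r_cr = 2k/h = 0.0200 m = 2.00 cm.
Outer radius after coating: r₂ = 0.00124 + 4.31×10^-4 = 0.001671 m.
Since r₁ < r_cr and r₂ ≤ r_cr, the coating moves toward the maximum at r_cr — heat loss rises.
Bare: R = 1/(4πr₁²h) = 3156 K/W; Q = 229/3156 = 0.0726 W.
Coated: R = R_cond + R_conv = 1839 K/W; Q = 229/1839 = 0.125 W.

increases: 0.0726 → 0.125 W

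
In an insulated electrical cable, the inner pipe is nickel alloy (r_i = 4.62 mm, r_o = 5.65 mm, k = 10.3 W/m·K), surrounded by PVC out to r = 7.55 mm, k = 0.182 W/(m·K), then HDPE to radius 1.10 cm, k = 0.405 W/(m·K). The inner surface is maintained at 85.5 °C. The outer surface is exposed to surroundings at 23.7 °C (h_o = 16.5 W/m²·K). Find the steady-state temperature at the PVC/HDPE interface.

T = 73.1 °C

Treat each layer as a resistance in series:
  R'_nickel alloy = ln(0.00565/0.00462)/(2πk) = 0.2013/(2π·10.3) = 0.003110 m·K/W
  R'_PVC = ln(0.00755/0.00565)/(2πk) = 0.2899/(2π·0.182) = 0.2535 m·K/W
  R'_HDPE = ln(0.0110/0.00755)/(2πk) = 0.3763/(2π·0.405) = 0.1479 m·K/W
  R'_conv,out = 1/(2πr h) = 1/(2π·0.0110·16.5) = 0.8769 m·K/W
ΣR = 0.003110 + 0.2535 + 0.1479 + 0.8769 = 1.281 m·K/W
Q' = ΔT/ΣR = (85.5 °C − 23.7 °C)/1.281 = 48.24 W/m
From the inner boundary to the PVC/HDPE interface, ΣR_partial = 0.2566 m·K/W.
T_interface = T_in − Q'·ΣR_partial = 85.5 °C − (48.24)(0.2566) = 73.1 °C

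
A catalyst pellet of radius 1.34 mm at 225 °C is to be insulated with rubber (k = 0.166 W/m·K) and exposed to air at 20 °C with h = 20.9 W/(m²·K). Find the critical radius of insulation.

r_cr = 1.59 cm

For a sphere, r_cr = 2k_ins/h = 2·0.166/20.9 = 0.0159 m = 1.59 cm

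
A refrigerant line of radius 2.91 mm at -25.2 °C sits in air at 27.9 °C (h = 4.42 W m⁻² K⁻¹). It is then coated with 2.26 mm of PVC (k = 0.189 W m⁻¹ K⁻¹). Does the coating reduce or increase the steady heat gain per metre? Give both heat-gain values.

increases: 4.29 → 7.13 W/m

Critical radius for a cylinder: r_cr = k/h = 0.0428 m = 4.28 cm.
Outer radius after coating: r₂ = 0.00291 + 0.00226 = 0.00517 m.
Since r₁ < r_cr and r₂ ≤ r_cr, the coating moves toward the maximum at r_cr — heat gain rises.
Bare: R = 1/(2πr₁h) = 12.37 m·K/W; Q = 53.1/12.37 = 4.29 W/m.
Coated: R = R_cond + R_conv = 7.449 m·K/W; Q = 53.1/7.449 = 7.13 W/m.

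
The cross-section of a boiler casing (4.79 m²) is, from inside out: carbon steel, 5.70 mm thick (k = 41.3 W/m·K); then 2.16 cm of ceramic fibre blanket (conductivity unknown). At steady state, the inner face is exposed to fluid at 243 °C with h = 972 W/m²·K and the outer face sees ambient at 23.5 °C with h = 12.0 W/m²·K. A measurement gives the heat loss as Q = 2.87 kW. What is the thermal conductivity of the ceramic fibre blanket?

k = 0.0766 W/m·K

ΣR = ΔT/Q = |243 − 23.5|/2870 = 0.07648 K/W
Known resistances:
  R_conv,in = 1/(hA) = 1/(972·4.79) = 2.148×10^-4 K/W
  R_carbon steel = L/(kA) = 0.00570/(41.3·4.79) = 2.881×10^-5 K/W
  R_conv,out = 1/(hA) = 1/(12.0·4.79) = 0.01740 K/W
R_ceramic fibre blanket = ΣR − ΣR_known = 0.07648 − 0.01764 = 0.05884 K/W
L/(kA) = 0.05884 ⇒ k = 0.0216/(0.05884·4.79) = 0.0766 W/m·K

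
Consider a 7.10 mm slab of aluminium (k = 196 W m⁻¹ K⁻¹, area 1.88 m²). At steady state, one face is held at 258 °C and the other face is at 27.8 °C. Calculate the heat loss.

Q = kA·ΔT/L = 196 × 1.88 × |258 °C − 27.8 °C| / 0.00710 = 1.19×10^7 W

Q = 1.19×10^7 W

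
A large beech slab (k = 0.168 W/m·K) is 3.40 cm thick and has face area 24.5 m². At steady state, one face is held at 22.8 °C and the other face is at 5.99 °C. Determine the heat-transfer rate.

Q = 2030 W

Q = kA·ΔT/L = 0.168 × 24.5 × |22.8 °C − 5.99 °C| / 0.0340 = 2030 W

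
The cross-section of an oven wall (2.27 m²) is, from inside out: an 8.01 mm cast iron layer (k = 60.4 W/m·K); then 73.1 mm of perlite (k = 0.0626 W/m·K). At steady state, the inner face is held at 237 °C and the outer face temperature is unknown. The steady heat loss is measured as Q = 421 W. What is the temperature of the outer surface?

T_out = 20.4 °C

Sum the resistances:
  R_cast iron = L/(kA) = 0.00801/(60.4·2.27) = 5.842×10^-5 K/W
  R_perlite = L/(kA) = 0.0731/(0.0626·2.27) = 0.5144 K/W
ΣR = 0.5145 K/W
ΔT = Q·ΣR = 421 × 0.5145 = 216.6 K
Heat flows outward, so T_out = T_in − ΔT = 237 − 216.6 = 20.4 °C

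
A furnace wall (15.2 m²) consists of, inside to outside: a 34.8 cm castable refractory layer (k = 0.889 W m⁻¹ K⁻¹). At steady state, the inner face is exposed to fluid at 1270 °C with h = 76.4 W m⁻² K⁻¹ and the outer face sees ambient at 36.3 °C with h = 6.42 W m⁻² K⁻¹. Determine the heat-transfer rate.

Q = 33500 W

Treat each layer as a resistance in series:
  R_conv,in = 1/(hA) = 1/(76.4·15.2) = 8.611×10^-4 K/W
  R_castable refractory = L/(kA) = 0.348/(0.889·15.2) = 0.02575 K/W
  R_conv,out = 1/(hA) = 1/(6.42·15.2) = 0.01025 K/W
ΣR = 8.611×10^-4 + 0.02575 + 0.01025 = 0.03686 K/W
Q = ΔT/ΣR = (1270 °C − 36.3 °C)/0.03686 = 33500 W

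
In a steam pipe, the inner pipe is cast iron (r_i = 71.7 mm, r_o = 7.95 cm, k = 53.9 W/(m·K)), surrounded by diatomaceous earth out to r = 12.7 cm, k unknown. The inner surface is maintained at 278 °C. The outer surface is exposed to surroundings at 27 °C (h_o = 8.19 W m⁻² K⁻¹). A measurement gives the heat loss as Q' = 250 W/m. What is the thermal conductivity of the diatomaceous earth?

ΣR = ΔT/Q' = |278 − 27|/250 = 1.004 m·K/W
Known resistances:
  R'_cast iron = ln(0.0795/0.0717)/(2πk) = 0.1033/(2π·53.9) = 3.049×10^-4 m·K/W
  R'_conv,out = 1/(2πr h) = 1/(2π·0.127·8.19) = 0.1530 m·K/W
R_diatomaceous earth = ΣR − ΣR_known = 1.004 − 0.1533 = 0.8507 m·K/W
ln(r₂/r₁)/(2πk) = 0.8507 ⇒ k = 0.4684/(2π·0.8507) = 0.0876 W/m·K

k = 0.0876 W/m·K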